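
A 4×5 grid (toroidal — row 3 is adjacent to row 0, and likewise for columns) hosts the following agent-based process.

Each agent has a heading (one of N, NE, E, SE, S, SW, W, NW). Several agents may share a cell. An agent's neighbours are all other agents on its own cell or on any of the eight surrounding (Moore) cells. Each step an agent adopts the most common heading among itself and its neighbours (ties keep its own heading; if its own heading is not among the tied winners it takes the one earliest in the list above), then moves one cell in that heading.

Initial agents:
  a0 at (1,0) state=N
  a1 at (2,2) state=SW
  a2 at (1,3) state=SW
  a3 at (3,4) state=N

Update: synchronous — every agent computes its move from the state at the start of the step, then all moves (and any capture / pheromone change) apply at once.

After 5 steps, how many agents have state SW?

t=1: a0@(0,0):N a1@(3,1):SW a2@(2,2):SW a3@(2,4):N
t=2: a0@(3,0):N a1@(0,0):SW a2@(3,1):SW a3@(1,4):N
t=3: a0@(0,4):SW a1@(1,4):SW a2@(0,0):SW a3@(0,4):N
t=4: a0@(1,3):SW a1@(2,3):SW a2@(1,4):SW a3@(1,3):SW
t=5: a0@(2,2):SW a1@(3,2):SW a2@(2,3):SW a3@(2,2):SW

4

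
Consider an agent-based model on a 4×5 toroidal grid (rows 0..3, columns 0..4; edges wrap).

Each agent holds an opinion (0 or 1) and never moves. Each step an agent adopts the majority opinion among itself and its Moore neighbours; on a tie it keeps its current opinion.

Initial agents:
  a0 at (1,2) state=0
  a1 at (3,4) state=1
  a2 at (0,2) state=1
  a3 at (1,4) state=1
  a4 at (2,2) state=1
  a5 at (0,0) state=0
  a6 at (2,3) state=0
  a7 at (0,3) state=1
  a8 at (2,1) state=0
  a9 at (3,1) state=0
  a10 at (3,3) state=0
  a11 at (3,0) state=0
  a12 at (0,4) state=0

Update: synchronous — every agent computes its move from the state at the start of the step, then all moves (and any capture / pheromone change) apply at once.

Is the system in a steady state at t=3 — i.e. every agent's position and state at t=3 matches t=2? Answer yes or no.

yes

t=1: a0@(1,2):0 a1@(3,4):0 a2@(0,2):0 a3@(1,4):0 a4@(2,2):0 a5@(0,0):0 a6@(2,3):0 a7@(0,3):1 a8@(2,1):0 a9@(3,1):0 a10@(3,3):1 a11@(3,0):0 a12@(0,4):0
t=2: a0@(1,2):0 a1@(3,4):0 a2@(0,2):0 a3@(1,4):0 a4@(2,2):0 a5@(0,0):0 a6@(2,3):0 a7@(0,3):0 a8@(2,1):0 a9@(3,1):0 a10@(3,3):0 a11@(3,0):0 a12@(0,4):0
t=3: (unchanged — steady state)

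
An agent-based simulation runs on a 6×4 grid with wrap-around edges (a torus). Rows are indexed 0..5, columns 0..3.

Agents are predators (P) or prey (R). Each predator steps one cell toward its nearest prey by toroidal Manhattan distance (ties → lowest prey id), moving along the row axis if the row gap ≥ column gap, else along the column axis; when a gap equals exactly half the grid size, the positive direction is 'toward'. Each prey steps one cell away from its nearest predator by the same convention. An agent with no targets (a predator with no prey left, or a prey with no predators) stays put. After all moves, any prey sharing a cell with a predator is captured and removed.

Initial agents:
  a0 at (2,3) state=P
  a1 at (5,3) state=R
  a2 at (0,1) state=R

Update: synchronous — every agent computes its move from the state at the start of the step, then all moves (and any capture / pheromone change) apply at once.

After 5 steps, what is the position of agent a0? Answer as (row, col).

(1, 3)

t=1: a0@(3,3):P a1@(4,3):R a2@(5,1):R
t=2: a0@(4,3):P a1@(5,3):R a2@(0,1):R
t=3: a0@(5,3):P a1@(0,3):R a2@(1,1):R
t=4: a0@(0,3):P a1@(1,3):R a2@(2,1):R
t=5: a0@(1,3):P a1@(2,3):R a2@(3,1):R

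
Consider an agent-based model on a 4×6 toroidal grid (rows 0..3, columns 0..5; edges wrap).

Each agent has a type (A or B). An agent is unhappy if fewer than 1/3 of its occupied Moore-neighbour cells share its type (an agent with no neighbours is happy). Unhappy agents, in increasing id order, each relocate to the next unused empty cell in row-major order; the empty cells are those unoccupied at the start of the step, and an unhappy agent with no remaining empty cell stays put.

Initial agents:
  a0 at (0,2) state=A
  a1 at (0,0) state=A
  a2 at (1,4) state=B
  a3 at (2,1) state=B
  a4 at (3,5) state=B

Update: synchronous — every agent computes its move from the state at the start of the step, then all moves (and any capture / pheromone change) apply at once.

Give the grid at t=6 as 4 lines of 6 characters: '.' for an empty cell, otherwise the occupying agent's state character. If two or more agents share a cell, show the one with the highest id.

.AAB..
....B.
.B....
......

t=1: a0@(0,2):A a1@(0,1):A a2@(1,4):B a3@(2,1):B a4@(0,3):B
t=2: (unchanged — steady state)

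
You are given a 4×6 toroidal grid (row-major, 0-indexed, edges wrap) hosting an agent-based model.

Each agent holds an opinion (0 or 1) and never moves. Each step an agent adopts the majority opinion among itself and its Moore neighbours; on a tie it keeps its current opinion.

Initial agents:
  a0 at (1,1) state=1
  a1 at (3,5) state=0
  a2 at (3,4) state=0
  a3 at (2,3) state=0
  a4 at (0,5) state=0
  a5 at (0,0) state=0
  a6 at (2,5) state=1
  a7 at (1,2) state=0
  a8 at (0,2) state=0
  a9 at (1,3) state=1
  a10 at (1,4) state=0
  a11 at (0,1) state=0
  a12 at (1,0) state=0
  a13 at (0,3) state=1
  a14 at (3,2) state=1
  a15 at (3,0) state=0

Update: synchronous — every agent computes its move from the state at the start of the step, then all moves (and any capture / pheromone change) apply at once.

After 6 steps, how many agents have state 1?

0

t=1: a0@(1,1):0 a1@(3,5):0 a2@(3,4):0 a3@(2,3):0 a4@(0,5):0 a5@(0,0):0 a6@(2,5):0 a7@(1,2):0 a8@(0,2):1 a9@(1,3):0 a10@(1,4):0 a11@(0,1):0 a12@(1,0):0 a13@(0,3):0 a14@(3,2):0 a15@(3,0):0
t=2: a0@(1,1):0 a1@(3,5):0 a2@(3,4):0 a3@(2,3):0 a4@(0,5):0 a5@(0,0):0 a6@(2,5):0 a7@(1,2):0 a8@(0,2):0 a9@(1,3):0 a10@(1,4):0 a11@(0,1):0 a12@(1,0):0 a13@(0,3):0 a14@(3,2):0 a15@(3,0):0
t=3: (unchanged — steady state)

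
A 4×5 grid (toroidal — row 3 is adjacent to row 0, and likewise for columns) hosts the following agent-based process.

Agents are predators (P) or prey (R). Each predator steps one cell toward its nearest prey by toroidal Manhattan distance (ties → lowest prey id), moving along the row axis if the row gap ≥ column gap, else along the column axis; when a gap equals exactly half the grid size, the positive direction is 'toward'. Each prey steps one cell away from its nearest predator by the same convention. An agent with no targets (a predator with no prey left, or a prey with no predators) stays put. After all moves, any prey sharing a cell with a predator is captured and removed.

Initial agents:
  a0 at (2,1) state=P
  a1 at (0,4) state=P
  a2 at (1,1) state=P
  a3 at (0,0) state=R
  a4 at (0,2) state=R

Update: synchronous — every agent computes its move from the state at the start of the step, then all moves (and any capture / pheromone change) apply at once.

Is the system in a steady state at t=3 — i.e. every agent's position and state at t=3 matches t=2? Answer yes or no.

yes

t=1: a0@(3,1):P a1@(0,0):P a2@(0,1):P
t=2: (unchanged — steady state)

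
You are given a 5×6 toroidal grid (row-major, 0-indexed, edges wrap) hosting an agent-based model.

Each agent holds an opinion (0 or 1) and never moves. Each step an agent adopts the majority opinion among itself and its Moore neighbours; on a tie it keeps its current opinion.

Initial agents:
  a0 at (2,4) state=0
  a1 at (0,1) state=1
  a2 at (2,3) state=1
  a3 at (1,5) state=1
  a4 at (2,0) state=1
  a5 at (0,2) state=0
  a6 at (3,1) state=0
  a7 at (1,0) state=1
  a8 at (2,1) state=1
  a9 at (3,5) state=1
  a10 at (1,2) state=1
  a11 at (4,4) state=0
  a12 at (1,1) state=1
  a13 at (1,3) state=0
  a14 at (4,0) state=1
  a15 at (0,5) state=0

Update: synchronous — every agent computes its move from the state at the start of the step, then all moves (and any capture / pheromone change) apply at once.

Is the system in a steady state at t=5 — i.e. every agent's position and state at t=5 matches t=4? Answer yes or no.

yes

t=1: a0@(2,4):1 a1@(0,1):1 a2@(2,3):1 a3@(1,5):1 a4@(2,0):1 a5@(0,2):1 a6@(3,1):1 a7@(1,0):1 a8@(2,1):1 a9@(3,5):1 a10@(1,2):1 a11@(4,4):0 a12@(1,1):1 a13@(1,3):0 a14@(4,0):1 a15@(0,5):1
t=2: a0@(2,4):1 a1@(0,1):1 a2@(2,3):1 a3@(1,5):1 a4@(2,0):1 a5@(0,2):1 a6@(3,1):1 a7@(1,0):1 a8@(2,1):1 a9@(3,5):1 a10@(1,2):1 a11@(4,4):1 a12@(1,1):1 a13@(1,3):1 a14@(4,0):1 a15@(0,5):1
t=3: (unchanged — steady state)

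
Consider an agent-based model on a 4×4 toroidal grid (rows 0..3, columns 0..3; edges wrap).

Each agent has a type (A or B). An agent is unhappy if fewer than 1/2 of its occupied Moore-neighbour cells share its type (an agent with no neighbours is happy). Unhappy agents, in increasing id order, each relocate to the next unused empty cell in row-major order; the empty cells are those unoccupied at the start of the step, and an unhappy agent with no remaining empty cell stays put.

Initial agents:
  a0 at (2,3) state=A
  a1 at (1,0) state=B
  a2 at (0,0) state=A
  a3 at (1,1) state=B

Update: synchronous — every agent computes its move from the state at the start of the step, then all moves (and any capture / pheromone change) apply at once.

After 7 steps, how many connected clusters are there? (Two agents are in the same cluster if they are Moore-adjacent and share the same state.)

t=1: a0@(0,1):A a1@(0,2):B a2@(0,3):A a3@(1,1):B
t=2: a0@(0,0):A a1@(1,0):B a2@(1,2):A a3@(1,1):B
t=3: a0@(0,1):A a1@(1,0):B a2@(0,2):A a3@(0,3):B
t=4: (unchanged — steady state)

2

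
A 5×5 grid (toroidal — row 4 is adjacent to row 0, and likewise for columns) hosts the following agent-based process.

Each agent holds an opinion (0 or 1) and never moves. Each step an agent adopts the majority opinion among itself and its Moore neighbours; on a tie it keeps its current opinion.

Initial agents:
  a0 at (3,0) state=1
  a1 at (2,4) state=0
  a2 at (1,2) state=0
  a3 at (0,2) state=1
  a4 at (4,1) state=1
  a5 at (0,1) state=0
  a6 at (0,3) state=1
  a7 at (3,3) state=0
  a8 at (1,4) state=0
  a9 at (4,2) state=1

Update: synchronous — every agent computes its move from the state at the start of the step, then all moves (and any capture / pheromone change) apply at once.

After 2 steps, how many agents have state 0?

t=1: a0@(3,0):1 a1@(2,4):0 a2@(1,2):0 a3@(0,2):1 a4@(4,1):1 a5@(0,1):1 a6@(0,3):1 a7@(3,3):0 a8@(1,4):0 a9@(4,2):1
t=2: a0@(3,0):1 a1@(2,4):0 a2@(1,2):1 a3@(0,2):1 a4@(4,1):1 a5@(0,1):1 a6@(0,3):1 a7@(3,3):0 a8@(1,4):0 a9@(4,2):1

3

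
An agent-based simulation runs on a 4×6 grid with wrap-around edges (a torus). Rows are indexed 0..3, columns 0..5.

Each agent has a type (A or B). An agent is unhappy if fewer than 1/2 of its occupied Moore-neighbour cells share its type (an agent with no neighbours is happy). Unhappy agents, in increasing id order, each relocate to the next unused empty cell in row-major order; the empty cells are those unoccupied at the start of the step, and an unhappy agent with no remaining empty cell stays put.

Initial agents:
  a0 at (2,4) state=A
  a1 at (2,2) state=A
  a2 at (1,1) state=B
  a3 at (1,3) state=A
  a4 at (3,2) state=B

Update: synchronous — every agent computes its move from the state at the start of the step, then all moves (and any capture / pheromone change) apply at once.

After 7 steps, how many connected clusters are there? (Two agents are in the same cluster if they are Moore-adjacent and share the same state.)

t=1: a0@(2,4):A a1@(0,0):A a2@(0,1):B a3@(1,3):A a4@(0,2):B
t=2: a0@(2,4):A a1@(0,3):A a2@(0,1):B a3@(1,3):A a4@(0,2):B
t=3: a0@(2,4):A a1@(0,3):A a2@(0,1):B a3@(1,3):A a4@(0,0):B
t=4: (unchanged — steady state)

2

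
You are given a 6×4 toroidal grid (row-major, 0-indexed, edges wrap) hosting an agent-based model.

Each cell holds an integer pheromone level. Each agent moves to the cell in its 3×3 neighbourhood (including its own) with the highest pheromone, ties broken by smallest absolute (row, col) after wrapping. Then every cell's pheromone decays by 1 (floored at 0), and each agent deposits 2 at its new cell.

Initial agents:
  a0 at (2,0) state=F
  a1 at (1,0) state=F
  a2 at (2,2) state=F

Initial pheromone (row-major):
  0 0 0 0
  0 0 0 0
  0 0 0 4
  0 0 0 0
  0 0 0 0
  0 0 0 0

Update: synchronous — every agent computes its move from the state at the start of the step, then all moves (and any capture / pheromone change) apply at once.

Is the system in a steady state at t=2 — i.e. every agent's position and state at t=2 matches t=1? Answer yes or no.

yes

t=1: a0@(2,3) a1@(2,3) a2@(2,3) | pheromone: 0 0 0 0 / 0 0 0 0 / 0 0 0 9 / 0 0 0 0 / 0 0 0 0 / 0 0 0 0
t=2: a0@(2,3) a1@(2,3) a2@(2,3) | pheromone: 0 0 0 0 / 0 0 0 0 / 0 0 0 14 / 0 0 0 0 / 0 0 0 0 / 0 0 0 0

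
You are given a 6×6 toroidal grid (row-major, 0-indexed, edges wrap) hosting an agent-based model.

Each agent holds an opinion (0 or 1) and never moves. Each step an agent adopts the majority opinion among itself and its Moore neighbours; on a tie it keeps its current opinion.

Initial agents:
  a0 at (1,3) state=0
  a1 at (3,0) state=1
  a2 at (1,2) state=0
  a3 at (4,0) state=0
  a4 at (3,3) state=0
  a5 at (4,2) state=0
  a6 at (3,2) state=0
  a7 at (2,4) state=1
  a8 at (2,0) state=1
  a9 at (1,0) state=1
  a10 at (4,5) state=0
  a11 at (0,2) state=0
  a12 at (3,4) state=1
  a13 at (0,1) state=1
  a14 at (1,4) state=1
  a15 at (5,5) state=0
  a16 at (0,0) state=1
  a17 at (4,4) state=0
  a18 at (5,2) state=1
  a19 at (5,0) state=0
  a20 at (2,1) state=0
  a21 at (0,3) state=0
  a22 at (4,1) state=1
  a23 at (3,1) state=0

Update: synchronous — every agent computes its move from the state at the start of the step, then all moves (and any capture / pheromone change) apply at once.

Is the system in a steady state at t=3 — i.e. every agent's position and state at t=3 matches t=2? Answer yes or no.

no

t=1: a0@(1,3):0 a1@(3,0):0 a2@(1,2):0 a3@(4,0):0 a4@(3,3):0 a5@(4,2):0 a6@(3,2):0 a7@(2,4):1 a8@(2,0):1 a9@(1,0):1 a10@(4,5):0 a11@(0,2):0 a12@(3,4):0 a13@(0,1):1 a14@(1,4):1 a15@(5,5):0 a16@(0,0):1 a17@(4,4):0 a18@(5,2):1 a19@(5,0):0 a20@(2,1):0 a21@(0,3):0 a22@(4,1):0 a23@(3,1):0
t=2: a0@(1,3):0 a1@(3,0):0 a2@(1,2):0 a3@(4,0):0 a4@(3,3):0 a5@(4,2):0 a6@(3,2):0 a7@(2,4):0 a8@(2,0):0 a9@(1,0):1 a10@(4,5):0 a11@(0,2):0 a12@(3,4):0 a13@(0,1):1 a14@(1,4):1 a15@(5,5):0 a16@(0,0):1 a17@(4,4):0 a18@(5,2):0 a19@(5,0):0 a20@(2,1):0 a21@(0,3):0 a22@(4,1):0 a23@(3,1):0
t=3: a0@(1,3):0 a1@(3,0):0 a2@(1,2):0 a3@(4,0):0 a4@(3,3):0 a5@(4,2):0 a6@(3,2):0 a7@(2,4):0 a8@(2,0):0 a9@(1,0):1 a10@(4,5):0 a11@(0,2):0 a12@(3,4):0 a13@(0,1):0 a14@(1,4):0 a15@(5,5):0 a16@(0,0):1 a17@(4,4):0 a18@(5,2):0 a19@(5,0):0 a20@(2,1):0 a21@(0,3):0 a22@(4,1):0 a23@(3,1):0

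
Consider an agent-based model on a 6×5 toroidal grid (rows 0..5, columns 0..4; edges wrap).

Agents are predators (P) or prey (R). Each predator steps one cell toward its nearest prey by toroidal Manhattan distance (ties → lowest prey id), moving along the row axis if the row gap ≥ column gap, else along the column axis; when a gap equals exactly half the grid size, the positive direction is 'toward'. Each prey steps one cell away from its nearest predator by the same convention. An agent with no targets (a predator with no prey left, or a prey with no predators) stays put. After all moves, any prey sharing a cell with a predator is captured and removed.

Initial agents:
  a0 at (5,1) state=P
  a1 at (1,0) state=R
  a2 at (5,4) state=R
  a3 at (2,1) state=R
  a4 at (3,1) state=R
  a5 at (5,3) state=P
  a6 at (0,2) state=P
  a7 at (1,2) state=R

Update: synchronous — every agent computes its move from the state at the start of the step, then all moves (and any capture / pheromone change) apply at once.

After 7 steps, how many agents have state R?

t=1: a0@(5,0):P a1@(2,0):R a3@(1,1):R a4@(2,1):R a5@(5,4):P a6@(1,2):P a7@(2,2):R
t=2: a0@(0,0):P a1@(1,0):R a3@(1,0):R a4@(3,1):R a5@(0,4):P a6@(1,1):P a7@(3,2):R
t=3: a0@(1,0):P a1@(2,0):R a3@(2,0):R a4@(4,1):R a5@(1,4):P a6@(1,0):P a7@(4,2):R
t=4: a0@(2,0):P a1@(3,0):R a3@(3,0):R a4@(3,1):R a5@(2,4):P a6@(2,0):P a7@(3,2):R
t=5: a0@(3,0):P a1@(4,0):R a3@(4,0):R a4@(4,1):R a5@(3,4):P a6@(3,0):P a7@(3,3):R
t=6: a0@(4,0):P a1@(5,0):R a3@(5,0):R a4@(5,1):R a5@(3,3):P a6@(4,0):P a7@(3,2):R
t=7: a0@(5,0):P a1@(0,0):R a3@(0,0):R a4@(0,1):R a5@(3,2):P a6@(5,0):P a7@(3,1):R

4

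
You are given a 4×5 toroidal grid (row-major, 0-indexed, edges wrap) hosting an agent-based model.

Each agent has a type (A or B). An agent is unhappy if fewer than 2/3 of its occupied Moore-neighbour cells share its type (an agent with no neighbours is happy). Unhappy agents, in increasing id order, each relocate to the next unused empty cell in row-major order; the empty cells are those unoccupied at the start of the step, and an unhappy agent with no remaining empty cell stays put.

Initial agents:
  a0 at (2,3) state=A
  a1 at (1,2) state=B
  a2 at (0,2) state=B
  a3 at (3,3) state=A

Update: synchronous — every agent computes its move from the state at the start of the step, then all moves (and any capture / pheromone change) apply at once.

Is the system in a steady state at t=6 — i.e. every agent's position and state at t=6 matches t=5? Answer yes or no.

no

t=1: a0@(0,0):A a1@(0,1):B a2@(0,3):B a3@(0,4):A
t=2: a0@(0,2):A a1@(1,0):B a2@(1,1):B a3@(1,2):A
t=3: a0@(0,0):A a1@(1,0):B a2@(0,1):B a3@(0,3):A
t=4: a0@(0,2):A a1@(0,4):B a2@(1,1):B a3@(0,3):A
t=5: a0@(0,0):A a1@(0,1):B a2@(1,0):B a3@(1,2):A
t=6: a0@(0,2):A a1@(0,3):B a2@(0,4):B a3@(1,1):A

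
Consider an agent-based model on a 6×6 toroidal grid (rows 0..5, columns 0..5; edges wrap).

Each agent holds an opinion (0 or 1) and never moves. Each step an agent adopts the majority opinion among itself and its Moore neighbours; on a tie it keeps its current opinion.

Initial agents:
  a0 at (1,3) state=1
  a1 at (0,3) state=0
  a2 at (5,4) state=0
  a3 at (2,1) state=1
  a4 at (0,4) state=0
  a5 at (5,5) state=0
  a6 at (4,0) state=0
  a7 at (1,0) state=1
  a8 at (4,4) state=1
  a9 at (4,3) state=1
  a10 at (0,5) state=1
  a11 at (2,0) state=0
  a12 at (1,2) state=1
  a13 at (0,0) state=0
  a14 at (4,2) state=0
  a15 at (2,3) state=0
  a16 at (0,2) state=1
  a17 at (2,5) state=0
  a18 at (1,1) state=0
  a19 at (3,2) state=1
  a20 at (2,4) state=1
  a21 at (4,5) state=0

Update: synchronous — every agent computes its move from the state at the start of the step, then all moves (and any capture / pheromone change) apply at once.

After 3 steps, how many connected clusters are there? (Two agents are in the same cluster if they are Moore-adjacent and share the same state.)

t=1: a0@(1,3):1 a1@(0,3):0 a2@(5,4):0 a3@(2,1):1 a4@(0,4):0 a5@(5,5):0 a6@(4,0):0 a7@(1,0):0 a8@(4,4):0 a9@(4,3):1 a10@(0,5):0 a11@(2,0):0 a12@(1,2):1 a13@(0,0):0 a14@(4,2):1 a15@(2,3):1 a16@(0,2):1 a17@(2,5):0 a18@(1,1):1 a19@(3,2):1 a20@(2,4):1 a21@(4,5):0
t=2: (unchanged — steady state)

2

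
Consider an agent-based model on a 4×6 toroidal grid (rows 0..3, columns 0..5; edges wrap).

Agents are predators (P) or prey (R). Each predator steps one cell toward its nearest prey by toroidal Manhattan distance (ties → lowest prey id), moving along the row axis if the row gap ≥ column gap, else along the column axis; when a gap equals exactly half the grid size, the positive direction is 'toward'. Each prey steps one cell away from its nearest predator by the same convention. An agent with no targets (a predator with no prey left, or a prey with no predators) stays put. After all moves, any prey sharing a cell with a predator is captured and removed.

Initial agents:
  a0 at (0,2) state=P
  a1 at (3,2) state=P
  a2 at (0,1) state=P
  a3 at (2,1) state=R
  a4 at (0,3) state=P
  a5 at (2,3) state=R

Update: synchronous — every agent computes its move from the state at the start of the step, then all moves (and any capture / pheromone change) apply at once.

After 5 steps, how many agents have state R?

t=1: a0@(1,2):P a1@(2,2):P a2@(1,1):P a4@(1,3):P
t=2: (unchanged — steady state)

0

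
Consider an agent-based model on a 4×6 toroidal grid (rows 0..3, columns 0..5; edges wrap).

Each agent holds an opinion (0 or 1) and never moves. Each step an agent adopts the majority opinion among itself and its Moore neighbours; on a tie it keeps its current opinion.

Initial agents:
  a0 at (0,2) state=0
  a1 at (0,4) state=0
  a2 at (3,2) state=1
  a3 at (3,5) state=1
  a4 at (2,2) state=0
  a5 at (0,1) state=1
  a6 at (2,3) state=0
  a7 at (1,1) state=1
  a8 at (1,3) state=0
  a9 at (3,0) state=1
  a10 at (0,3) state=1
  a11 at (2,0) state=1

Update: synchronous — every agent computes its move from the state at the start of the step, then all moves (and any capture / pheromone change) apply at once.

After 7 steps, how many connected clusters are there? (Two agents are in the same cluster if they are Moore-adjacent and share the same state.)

2

t=1: a0@(0,2):1 a1@(0,4):0 a2@(3,2):1 a3@(3,5):1 a4@(2,2):0 a5@(0,1):1 a6@(2,3):0 a7@(1,1):1 a8@(1,3):0 a9@(3,0):1 a10@(0,3):0 a11@(2,0):1
t=2: (unchanged — steady state)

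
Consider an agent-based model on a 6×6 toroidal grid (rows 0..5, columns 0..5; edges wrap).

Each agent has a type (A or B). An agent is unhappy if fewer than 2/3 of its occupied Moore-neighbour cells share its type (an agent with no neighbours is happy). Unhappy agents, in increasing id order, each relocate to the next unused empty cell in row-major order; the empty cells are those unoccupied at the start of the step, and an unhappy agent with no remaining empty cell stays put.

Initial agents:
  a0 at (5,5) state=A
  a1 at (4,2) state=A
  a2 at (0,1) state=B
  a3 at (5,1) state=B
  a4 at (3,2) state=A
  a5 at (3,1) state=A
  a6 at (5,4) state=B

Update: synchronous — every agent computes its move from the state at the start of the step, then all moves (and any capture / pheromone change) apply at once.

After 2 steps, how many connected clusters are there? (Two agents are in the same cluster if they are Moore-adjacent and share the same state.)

4

t=1: a0@(0,0):A a1@(4,2):A a2@(0,1):B a3@(0,2):B a4@(3,2):A a5@(3,1):A a6@(0,3):B
t=2: a0@(0,4):A a1@(4,2):A a2@(0,5):B a3@(0,2):B a4@(3,2):A a5@(3,1):A a6@(0,3):B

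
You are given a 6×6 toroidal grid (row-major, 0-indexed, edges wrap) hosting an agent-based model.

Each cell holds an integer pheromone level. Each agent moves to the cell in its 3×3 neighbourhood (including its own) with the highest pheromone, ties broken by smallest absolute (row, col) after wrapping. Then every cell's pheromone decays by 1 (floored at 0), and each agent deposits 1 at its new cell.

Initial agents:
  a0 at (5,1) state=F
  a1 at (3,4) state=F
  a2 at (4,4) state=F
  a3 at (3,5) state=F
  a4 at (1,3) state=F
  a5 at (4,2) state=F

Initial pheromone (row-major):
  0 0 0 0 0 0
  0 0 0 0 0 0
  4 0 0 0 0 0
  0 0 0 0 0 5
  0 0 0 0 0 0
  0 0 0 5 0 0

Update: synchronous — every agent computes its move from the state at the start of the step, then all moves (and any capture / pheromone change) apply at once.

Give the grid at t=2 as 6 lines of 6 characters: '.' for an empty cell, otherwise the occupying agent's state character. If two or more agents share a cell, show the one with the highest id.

F.....
......
......
.....F
......
...F..

t=1: a0@(0,0) a1@(3,5) a2@(3,5) a3@(3,5) a4@(0,2) a5@(5,3) | pheromone: 1 0 1 0 0 0 / 0 0 0 0 0 0 / 3 0 0 0 0 0 / 0 0 0 0 0 7 / 0 0 0 0 0 0 / 0 0 0 5 0 0
t=2: a0@(0,0) a1@(3,5) a2@(3,5) a3@(3,5) a4@(5,3) a5@(5,3) | pheromone: 1 0 0 0 0 0 / 0 0 0 0 0 0 / 2 0 0 0 0 0 / 0 0 0 0 0 9 / 0 0 0 0 0 0 / 0 0 0 6 0 0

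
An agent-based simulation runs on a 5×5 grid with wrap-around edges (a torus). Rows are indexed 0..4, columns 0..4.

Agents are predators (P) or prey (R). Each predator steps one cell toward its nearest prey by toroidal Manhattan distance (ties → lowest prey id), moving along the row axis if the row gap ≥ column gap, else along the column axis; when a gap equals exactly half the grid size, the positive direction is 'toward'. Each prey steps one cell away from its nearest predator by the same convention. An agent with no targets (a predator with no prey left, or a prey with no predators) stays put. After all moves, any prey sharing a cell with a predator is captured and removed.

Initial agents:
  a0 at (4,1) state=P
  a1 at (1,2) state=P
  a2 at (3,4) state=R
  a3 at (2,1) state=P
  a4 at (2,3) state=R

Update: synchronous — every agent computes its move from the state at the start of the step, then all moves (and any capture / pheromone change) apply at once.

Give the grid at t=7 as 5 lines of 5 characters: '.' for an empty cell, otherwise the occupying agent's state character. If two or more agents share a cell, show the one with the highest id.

.....
.....
.....
.....
..PP.

t=1: a0@(4,0):P a1@(2,2):P a2@(3,3):R a3@(2,2):P a4@(3,3):R
t=2: a0@(4,4):P a1@(3,2):P a2@(4,3):R a3@(3,2):P a4@(4,3):R
t=3: a0@(4,3):P a1@(4,2):P a3@(4,2):P
t=4: (unchanged — steady state)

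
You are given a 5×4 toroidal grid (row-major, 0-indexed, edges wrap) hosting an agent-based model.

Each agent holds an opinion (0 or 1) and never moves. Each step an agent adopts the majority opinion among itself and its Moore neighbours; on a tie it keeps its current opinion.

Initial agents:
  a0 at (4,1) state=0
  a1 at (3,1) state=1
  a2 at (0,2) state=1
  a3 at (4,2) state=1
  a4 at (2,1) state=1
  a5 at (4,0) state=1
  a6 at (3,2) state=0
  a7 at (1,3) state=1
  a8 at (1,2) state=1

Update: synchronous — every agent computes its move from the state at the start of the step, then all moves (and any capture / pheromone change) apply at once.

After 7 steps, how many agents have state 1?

9

t=1: a0@(4,1):1 a1@(3,1):1 a2@(0,2):1 a3@(4,2):1 a4@(2,1):1 a5@(4,0):1 a6@(3,2):1 a7@(1,3):1 a8@(1,2):1
t=2: (unchanged — steady state)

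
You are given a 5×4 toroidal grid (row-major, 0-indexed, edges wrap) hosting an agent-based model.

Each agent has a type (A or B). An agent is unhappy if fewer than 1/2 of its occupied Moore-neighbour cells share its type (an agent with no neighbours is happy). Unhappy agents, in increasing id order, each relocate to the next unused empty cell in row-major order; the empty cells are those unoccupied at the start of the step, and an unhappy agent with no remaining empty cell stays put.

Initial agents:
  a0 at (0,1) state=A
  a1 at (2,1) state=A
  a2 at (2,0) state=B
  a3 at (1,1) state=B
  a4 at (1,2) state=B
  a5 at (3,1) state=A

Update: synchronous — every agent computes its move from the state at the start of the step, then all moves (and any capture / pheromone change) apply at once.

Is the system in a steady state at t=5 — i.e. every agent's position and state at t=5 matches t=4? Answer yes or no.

yes

t=1: a0@(0,0):A a1@(0,2):A a2@(0,3):B a3@(1,1):B a4@(1,0):B a5@(3,1):A
t=2: a0@(0,1):A a1@(1,2):A a2@(1,3):B a3@(2,0):B a4@(1,0):B a5@(3,1):A
t=3: a0@(0,1):A a1@(1,2):A a2@(1,3):B a3@(2,0):B a4@(1,0):B a5@(0,0):A
t=4: a0@(0,1):A a1@(1,2):A a2@(1,3):B a3@(2,0):B a4@(1,0):B a5@(0,2):A
t=5: (unchanged — steady state)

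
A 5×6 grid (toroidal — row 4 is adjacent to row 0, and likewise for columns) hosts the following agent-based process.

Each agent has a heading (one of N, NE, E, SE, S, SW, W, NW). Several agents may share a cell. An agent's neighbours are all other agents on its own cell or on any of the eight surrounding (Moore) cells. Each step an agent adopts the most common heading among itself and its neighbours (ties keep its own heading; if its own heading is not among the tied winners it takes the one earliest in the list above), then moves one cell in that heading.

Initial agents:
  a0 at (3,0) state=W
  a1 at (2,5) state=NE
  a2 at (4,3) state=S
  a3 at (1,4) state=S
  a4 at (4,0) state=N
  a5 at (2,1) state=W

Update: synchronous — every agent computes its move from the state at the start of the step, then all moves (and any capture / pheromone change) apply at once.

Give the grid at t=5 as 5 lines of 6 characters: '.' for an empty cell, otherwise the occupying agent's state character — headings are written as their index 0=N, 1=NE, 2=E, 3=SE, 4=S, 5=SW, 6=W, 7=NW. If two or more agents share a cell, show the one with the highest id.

......
......
.66...
.66...
6.....

t=1: a0@(3,5):W a1@(1,0):NE a2@(0,3):S a3@(2,4):S a4@(3,0):N a5@(2,0):W
t=2: a0@(3,4):W a1@(0,1):NE a2@(1,3):S a3@(3,4):S a4@(3,5):W a5@(2,5):W
t=3: a0@(3,3):W a1@(4,2):NE a2@(2,3):S a3@(3,3):W a4@(3,4):W a5@(2,4):W
t=4: a0@(3,2):W a1@(4,1):W a2@(2,2):W a3@(3,2):W a4@(3,3):W a5@(2,3):W
t=5: a0@(3,1):W a1@(4,0):W a2@(2,1):W a3@(3,1):W a4@(3,2):W a5@(2,2):W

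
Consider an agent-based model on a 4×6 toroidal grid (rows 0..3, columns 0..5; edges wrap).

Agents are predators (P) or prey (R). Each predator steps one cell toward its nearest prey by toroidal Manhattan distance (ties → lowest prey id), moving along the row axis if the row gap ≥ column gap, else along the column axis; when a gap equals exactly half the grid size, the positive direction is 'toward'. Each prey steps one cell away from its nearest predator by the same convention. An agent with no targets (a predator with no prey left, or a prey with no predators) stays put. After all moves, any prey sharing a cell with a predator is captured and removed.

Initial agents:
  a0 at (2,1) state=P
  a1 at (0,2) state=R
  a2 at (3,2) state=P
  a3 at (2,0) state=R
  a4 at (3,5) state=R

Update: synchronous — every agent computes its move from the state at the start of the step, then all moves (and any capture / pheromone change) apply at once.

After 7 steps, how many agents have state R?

3

t=1: a0@(2,0):P a1@(1,2):R a2@(0,2):P a3@(2,5):R a4@(3,4):R
t=2: a0@(2,5):P a1@(2,2):R a2@(1,2):P a3@(2,4):R a4@(3,3):R
t=3: a0@(2,4):P a1@(3,2):R a2@(2,2):P a3@(2,3):R a4@(3,2):R
t=4: a0@(2,3):P a1@(0,2):R a2@(3,2):P a3@(2,2):R a4@(0,2):R
t=5: a0@(2,2):P a1@(1,2):R a2@(0,2):P a3@(2,1):R a4@(1,2):R
t=6: a0@(1,2):P a1@(0,2):R a2@(1,2):P a3@(2,0):R a4@(0,2):R
t=7: a0@(0,2):P a1@(3,2):R a2@(0,2):P a3@(2,5):R a4@(3,2):R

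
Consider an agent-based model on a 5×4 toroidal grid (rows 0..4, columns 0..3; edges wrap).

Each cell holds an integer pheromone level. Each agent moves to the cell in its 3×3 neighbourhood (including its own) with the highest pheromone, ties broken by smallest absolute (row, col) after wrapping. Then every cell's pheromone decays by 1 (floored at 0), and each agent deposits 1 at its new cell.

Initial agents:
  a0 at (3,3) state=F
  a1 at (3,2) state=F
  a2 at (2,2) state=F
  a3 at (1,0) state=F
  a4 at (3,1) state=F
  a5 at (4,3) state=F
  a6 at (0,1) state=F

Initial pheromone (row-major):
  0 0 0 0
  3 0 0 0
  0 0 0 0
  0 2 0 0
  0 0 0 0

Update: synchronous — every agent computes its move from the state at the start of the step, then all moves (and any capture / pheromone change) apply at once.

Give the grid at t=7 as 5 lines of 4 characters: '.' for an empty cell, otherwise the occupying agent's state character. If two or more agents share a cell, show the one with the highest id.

....
F...
....
.F..
....

t=1: a0@(2,0) a1@(3,1) a2@(3,1) a3@(1,0) a4@(3,1) a5@(0,0) a6@(1,0) | pheromone: 1 0 0 0 / 4 0 0 0 / 1 0 0 0 / 0 4 0 0 / 0 0 0 0
t=2: a0@(1,0) a1@(3,1) a2@(3,1) a3@(1,0) a4@(3,1) a5@(1,0) a6@(1,0) | pheromone: 0 0 0 0 / 7 0 0 0 / 0 0 0 0 / 0 6 0 0 / 0 0 0 0
t=3: a0@(1,0) a1@(3,1) a2@(3,1) a3@(1,0) a4@(3,1) a5@(1,0) a6@(1,0) | pheromone: 0 0 0 0 / 10 0 0 0 / 0 0 0 0 / 0 8 0 0 / 0 0 0 0
t=4: a0@(1,0) a1@(3,1) a2@(3,1) a3@(1,0) a4@(3,1) a5@(1,0) a6@(1,0) | pheromone: 0 0 0 0 / 13 0 0 0 / 0 0 0 0 / 0 10 0 0 / 0 0 0 0
t=5: a0@(1,0) a1@(3,1) a2@(3,1) a3@(1,0) a4@(3,1) a5@(1,0) a6@(1,0) | pheromone: 0 0 0 0 / 16 0 0 0 / 0 0 0 0 / 0 12 0 0 / 0 0 0 0
t=6: a0@(1,0) a1@(3,1) a2@(3,1) a3@(1,0) a4@(3,1) a5@(1,0) a6@(1,0) | pheromone: 0 0 0 0 / 19 0 0 0 / 0 0 0 0 / 0 14 0 0 / 0 0 0 0
t=7: a0@(1,0) a1@(3,1) a2@(3,1) a3@(1,0) a4@(3,1) a5@(1,0) a6@(1,0) | pheromone: 0 0 0 0 / 22 0 0 0 / 0 0 0 0 / 0 16 0 0 / 0 0 0 0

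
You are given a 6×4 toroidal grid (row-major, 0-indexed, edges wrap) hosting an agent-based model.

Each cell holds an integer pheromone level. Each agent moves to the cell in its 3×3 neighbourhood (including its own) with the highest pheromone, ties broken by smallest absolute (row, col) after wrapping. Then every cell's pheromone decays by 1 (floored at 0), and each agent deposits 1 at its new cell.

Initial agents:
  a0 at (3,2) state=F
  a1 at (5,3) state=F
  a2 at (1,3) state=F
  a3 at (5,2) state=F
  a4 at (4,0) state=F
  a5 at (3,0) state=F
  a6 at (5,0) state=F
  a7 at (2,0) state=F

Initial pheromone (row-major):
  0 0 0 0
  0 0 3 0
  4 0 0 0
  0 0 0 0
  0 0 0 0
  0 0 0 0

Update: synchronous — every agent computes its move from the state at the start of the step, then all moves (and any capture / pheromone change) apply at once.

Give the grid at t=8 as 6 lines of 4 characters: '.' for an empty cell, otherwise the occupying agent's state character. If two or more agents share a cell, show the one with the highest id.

t=1: a0@(2,1) a1@(0,0) a2@(2,0) a3@(0,1) a4@(3,0) a5@(2,0) a6@(0,0) a7@(2,0) | pheromone: 2 1 0 0 / 0 0 2 0 / 6 1 0 0 / 1 0 0 0 / 0 0 0 0 / 0 0 0 0
t=2: a0@(2,0) a1@(0,0) a2@(2,0) a3@(0,0) a4@(2,0) a5@(2,0) a6@(0,0) a7@(2,0) | pheromone: 4 0 0 0 / 0 0 1 0 / 10 0 0 0 / 0 0 0 0 / 0 0 0 0 / 0 0 0 0
t=3: a0@(2,0) a1@(0,0) a2@(2,0) a3@(0,0) a4@(2,0) a5@(2,0) a6@(0,0) a7@(2,0) | pheromone: 6 0 0 0 / 0 0 0 0 / 14 0 0 0 / 0 0 0 0 / 0 0 0 0 / 0 0 0 0
t=4: a0@(2,0) a1@(0,0) a2@(2,0) a3@(0,0) a4@(2,0) a5@(2,0) a6@(0,0) a7@(2,0) | pheromone: 8 0 0 0 / 0 0 0 0 / 18 0 0 0 / 0 0 0 0 / 0 0 0 0 / 0 0 0 0
t=5: a0@(2,0) a1@(0,0) a2@(2,0) a3@(0,0) a4@(2,0) a5@(2,0) a6@(0,0) a7@(2,0) | pheromone: 10 0 0 0 / 0 0 0 0 / 22 0 0 0 / 0 0 0 0 / 0 0 0 0 / 0 0 0 0
t=6: a0@(2,0) a1@(0,0) a2@(2,0) a3@(0,0) a4@(2,0) a5@(2,0) a6@(0,0) a7@(2,0) | pheromone: 12 0 0 0 / 0 0 0 0 / 26 0 0 0 / 0 0 0 0 / 0 0 0 0 / 0 0 0 0
t=7: a0@(2,0) a1@(0,0) a2@(2,0) a3@(0,0) a4@(2,0) a5@(2,0) a6@(0,0) a7@(2,0) | pheromone: 14 0 0 0 / 0 0 0 0 / 30 0 0 0 / 0 0 0 0 / 0 0 0 0 / 0 0 0 0
t=8: a0@(2,0) a1@(0,0) a2@(2,0) a3@(0,0) a4@(2,0) a5@(2,0) a6@(0,0) a7@(2,0) | pheromone: 16 0 0 0 / 0 0 0 0 / 34 0 0 0 / 0 0 0 0 / 0 0 0 0 / 0 0 0 0

F...
....
F...
....
....
....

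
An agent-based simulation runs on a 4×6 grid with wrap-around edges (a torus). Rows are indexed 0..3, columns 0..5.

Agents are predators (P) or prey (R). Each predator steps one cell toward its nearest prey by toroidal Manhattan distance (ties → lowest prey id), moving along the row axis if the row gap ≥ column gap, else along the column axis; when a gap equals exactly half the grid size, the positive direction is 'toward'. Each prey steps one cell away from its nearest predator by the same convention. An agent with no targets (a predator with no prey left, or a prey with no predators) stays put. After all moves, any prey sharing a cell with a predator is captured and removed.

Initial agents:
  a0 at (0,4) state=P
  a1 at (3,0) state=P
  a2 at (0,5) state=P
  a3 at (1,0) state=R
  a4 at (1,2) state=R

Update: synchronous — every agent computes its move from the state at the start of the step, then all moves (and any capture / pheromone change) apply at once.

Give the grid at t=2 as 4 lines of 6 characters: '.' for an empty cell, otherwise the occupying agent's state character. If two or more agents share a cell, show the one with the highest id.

P.....
P.....
.R....
......

t=1: a0@(0,5):P a1@(0,0):P a2@(1,5):P a4@(1,1):R
t=2: a0@(0,0):P a1@(1,0):P a2@(1,0):P a4@(2,1):R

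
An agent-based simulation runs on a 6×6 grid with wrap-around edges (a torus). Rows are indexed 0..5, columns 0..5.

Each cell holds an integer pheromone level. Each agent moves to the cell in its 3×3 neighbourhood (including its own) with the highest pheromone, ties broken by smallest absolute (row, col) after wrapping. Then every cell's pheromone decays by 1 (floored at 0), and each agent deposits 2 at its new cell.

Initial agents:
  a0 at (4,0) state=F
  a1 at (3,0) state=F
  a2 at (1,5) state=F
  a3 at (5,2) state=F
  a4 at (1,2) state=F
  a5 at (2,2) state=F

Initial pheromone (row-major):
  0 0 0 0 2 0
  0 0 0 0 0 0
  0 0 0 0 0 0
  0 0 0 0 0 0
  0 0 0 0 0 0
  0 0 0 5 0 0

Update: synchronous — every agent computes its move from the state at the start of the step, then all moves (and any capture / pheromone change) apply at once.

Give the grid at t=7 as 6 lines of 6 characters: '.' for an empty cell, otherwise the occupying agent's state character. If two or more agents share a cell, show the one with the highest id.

.F....
......
......
......
......
...F..

t=1: a0@(3,0) a1@(2,0) a2@(0,4) a3@(5,3) a4@(0,1) a5@(1,1) | pheromone: 0 2 0 0 3 0 / 0 2 0 0 0 0 / 2 0 0 0 0 0 / 2 0 0 0 0 0 / 0 0 0 0 0 0 / 0 0 0 6 0 0
t=2: a0@(2,0) a1@(1,1) a2@(5,3) a3@(5,3) a4@(0,1) a5@(0,1) | pheromone: 0 5 0 0 2 0 / 0 3 0 0 0 0 / 3 0 0 0 0 0 / 1 0 0 0 0 0 / 0 0 0 0 0 0 / 0 0 0 9 0 0
t=3: a0@(1,1) a1@(0,1) a2@(5,3) a3@(5,3) a4@(0,1) a5@(0,1) | pheromone: 0 10 0 0 1 0 / 0 4 0 0 0 0 / 2 0 0 0 0 0 / 0 0 0 0 0 0 / 0 0 0 0 0 0 / 0 0 0 12 0 0
t=4: a0@(0,1) a1@(0,1) a2@(5,3) a3@(5,3) a4@(0,1) a5@(0,1) | pheromone: 0 17 0 0 0 0 / 0 3 0 0 0 0 / 1 0 0 0 0 0 / 0 0 0 0 0 0 / 0 0 0 0 0 0 / 0 0 0 15 0 0
t=5: a0@(0,1) a1@(0,1) a2@(5,3) a3@(5,3) a4@(0,1) a5@(0,1) | pheromone: 0 24 0 0 0 0 / 0 2 0 0 0 0 / 0 0 0 0 0 0 / 0 0 0 0 0 0 / 0 0 0 0 0 0 / 0 0 0 18 0 0
t=6: a0@(0,1) a1@(0,1) a2@(5,3) a3@(5,3) a4@(0,1) a5@(0,1) | pheromone: 0 31 0 0 0 0 / 0 1 0 0 0 0 / 0 0 0 0 0 0 / 0 0 0 0 0 0 / 0 0 0 0 0 0 / 0 0 0 21 0 0
t=7: a0@(0,1) a1@(0,1) a2@(5,3) a3@(5,3) a4@(0,1) a5@(0,1) | pheromone: 0 38 0 0 0 0 / 0 0 0 0 0 0 / 0 0 0 0 0 0 / 0 0 0 0 0 0 / 0 0 0 0 0 0 / 0 0 0 24 0 0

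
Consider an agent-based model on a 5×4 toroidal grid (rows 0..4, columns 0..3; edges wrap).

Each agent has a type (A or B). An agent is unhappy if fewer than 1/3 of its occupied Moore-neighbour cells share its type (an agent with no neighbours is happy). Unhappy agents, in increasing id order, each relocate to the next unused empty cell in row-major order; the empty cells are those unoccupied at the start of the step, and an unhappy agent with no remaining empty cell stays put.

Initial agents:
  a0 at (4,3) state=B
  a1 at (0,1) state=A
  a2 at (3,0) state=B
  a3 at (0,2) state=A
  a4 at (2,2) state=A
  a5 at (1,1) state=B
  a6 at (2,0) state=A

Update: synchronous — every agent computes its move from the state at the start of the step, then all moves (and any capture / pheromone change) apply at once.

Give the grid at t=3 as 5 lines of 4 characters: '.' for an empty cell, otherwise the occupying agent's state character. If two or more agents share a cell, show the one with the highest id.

t=1: a0@(4,3):B a1@(0,1):A a2@(3,0):B a3@(0,2):A a4@(0,0):A a5@(0,3):B a6@(1,0):A
t=2: a0@(4,3):B a1@(0,1):A a2@(3,0):B a3@(0,2):A a4@(0,0):A a5@(1,1):B a6@(1,0):A
t=3: a0@(4,3):B a1@(0,1):A a2@(3,0):B a3@(0,2):A a4@(0,0):A a5@(0,3):B a6@(1,0):A

AAAB
A...
....
B...
...B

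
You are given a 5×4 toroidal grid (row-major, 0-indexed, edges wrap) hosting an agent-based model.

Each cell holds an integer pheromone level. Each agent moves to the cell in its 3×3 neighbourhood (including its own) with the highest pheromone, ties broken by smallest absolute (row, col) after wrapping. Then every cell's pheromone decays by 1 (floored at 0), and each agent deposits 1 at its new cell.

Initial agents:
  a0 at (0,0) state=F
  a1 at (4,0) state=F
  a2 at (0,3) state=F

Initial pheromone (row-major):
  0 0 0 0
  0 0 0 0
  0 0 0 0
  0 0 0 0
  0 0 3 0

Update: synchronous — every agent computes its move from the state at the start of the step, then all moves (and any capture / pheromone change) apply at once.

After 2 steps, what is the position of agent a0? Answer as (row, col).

(0, 0)

t=1: a0@(0,0) a1@(0,0) a2@(4,2) | pheromone: 2 0 0 0 / 0 0 0 0 / 0 0 0 0 / 0 0 0 0 / 0 0 3 0
t=2: a0@(0,0) a1@(0,0) a2@(4,2) | pheromone: 3 0 0 0 / 0 0 0 0 / 0 0 0 0 / 0 0 0 0 / 0 0 3 0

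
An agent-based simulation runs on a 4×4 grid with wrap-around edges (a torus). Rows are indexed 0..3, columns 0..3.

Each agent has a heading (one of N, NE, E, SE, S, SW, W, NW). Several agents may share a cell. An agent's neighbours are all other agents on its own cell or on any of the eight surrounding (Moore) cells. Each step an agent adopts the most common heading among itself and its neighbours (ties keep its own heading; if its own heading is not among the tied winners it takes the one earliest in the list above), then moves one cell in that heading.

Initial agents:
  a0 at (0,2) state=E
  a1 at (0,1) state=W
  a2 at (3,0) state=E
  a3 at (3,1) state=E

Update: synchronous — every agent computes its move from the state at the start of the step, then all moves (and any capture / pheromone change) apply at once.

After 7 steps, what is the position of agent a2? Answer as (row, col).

(3, 3)

t=1: a0@(0,3):E a1@(0,2):E a2@(3,1):E a3@(3,2):E
t=2: a0@(0,0):E a1@(0,3):E a2@(3,2):E a3@(3,3):E
t=3: a0@(0,1):E a1@(0,0):E a2@(3,3):E a3@(3,0):E
t=4: a0@(0,2):E a1@(0,1):E a2@(3,0):E a3@(3,1):E
t=5: a0@(0,3):E a1@(0,2):E a2@(3,1):E a3@(3,2):E
t=6: a0@(0,0):E a1@(0,3):E a2@(3,2):E a3@(3,3):E
t=7: a0@(0,1):E a1@(0,0):E a2@(3,3):E a3@(3,0):E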